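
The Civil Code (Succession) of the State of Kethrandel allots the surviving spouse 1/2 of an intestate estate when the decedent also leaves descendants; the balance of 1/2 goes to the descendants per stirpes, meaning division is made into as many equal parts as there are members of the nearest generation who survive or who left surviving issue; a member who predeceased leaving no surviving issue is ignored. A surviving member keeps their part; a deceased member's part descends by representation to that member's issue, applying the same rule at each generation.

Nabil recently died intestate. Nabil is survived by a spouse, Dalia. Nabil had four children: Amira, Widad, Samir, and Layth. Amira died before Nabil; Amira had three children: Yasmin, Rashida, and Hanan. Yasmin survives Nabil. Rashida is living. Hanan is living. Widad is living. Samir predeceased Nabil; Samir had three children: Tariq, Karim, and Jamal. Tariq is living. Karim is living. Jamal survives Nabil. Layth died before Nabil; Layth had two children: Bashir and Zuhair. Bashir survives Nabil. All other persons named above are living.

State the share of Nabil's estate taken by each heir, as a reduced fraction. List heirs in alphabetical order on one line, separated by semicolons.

Dalia, as surviving spouse, takes 1/2.
The remaining 1/2 passes to Nabil's descendants per stirpes.
The 1/2 is divided into 4 equal shares of 1/8 among Amira, Widad, Samir, Layth.
Amira predeceased; the 1/8 allotted to Amira's branch passes to Amira's issue by representation.
The 1/8 is divided into 3 equal shares of 1/24 among Yasmin, Rashida, Hanan.
Yasmin is living and takes 1/24.
Rashida is living and takes 1/24.
Hanan is living and takes 1/24.
Widad is living and takes 1/8.
Samir predeceased; the 1/8 allotted to Samir's branch passes to Samir's issue by representation.
The 1/8 is divided into 3 equal shares of 1/24 among Tariq, Karim, Jamal.
Tariq is living and takes 1/24.
Karim is living and takes 1/24.
Jamal is living and takes 1/24.
Layth predeceased; the 1/8 allotted to Layth's branch passes to Layth's issue by representation.
The 1/8 is divided into 2 equal shares of 1/16 among Bashir, Zuhair.
Bashir is living and takes 1/16.
Zuhair is living and takes 1/16.

Bashir 1/16; Dalia 1/2; Hanan 1/24; Jamal 1/24; Karim 1/24; Rashida 1/24; Tariq 1/24; Widad 1/8; Yasmin 1/24; Zuhair 1/16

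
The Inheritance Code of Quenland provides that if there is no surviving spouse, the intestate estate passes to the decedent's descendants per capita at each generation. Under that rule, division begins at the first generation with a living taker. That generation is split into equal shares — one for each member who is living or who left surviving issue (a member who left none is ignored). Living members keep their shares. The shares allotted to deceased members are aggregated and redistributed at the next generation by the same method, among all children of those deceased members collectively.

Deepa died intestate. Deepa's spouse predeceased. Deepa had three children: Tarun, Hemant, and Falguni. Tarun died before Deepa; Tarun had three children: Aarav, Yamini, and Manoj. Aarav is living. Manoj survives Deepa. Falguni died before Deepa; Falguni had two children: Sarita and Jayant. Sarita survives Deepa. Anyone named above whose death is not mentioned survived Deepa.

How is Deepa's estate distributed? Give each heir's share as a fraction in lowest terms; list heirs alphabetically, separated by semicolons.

There is no surviving spouse, so the entire estate passes to Deepa's descendants per capita at each generation.
At generation 1 (Tarun, Hemant, Falguni) there are 3 shares of (1)/3 = 1/3 each.
Living: Hemant — each takes 1/3.
Deceased: Tarun and Falguni. Their combined 2/3 is pooled and carried to generation 2.
At generation 2 (Aarav, Yamini, Manoj, Sarita, Jayant) there are 5 shares of (2/3)/5 = 2/15 each.
Living: Aarav, Yamini, Manoj, Sarita, and Jayant — each takes 2/15.

Aarav 2/15; Hemant 1/3; Jayant 2/15; Manoj 2/15; Sarita 2/15; Yamini 2/15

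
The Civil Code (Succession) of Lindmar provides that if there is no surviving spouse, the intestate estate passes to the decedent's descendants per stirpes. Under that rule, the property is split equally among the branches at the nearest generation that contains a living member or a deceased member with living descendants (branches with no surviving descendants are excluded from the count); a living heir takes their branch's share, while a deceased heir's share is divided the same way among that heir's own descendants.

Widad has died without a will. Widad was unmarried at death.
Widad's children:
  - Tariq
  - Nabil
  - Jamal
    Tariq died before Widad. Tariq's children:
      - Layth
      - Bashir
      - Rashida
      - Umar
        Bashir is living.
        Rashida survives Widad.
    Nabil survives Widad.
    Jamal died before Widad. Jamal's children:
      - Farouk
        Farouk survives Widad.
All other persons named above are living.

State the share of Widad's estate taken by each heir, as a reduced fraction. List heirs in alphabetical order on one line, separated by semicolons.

Bashir 1/12; Farouk 1/3; Layth 1/12; Nabil 1/3; Rashida 1/12; Umar 1/12

There is no surviving spouse, so the entire estate passes to Widad's descendants per stirpes.
The estate is divided into 3 equal shares of 1/3 among Tariq, Nabil, Jamal.
Tariq predeceased; the 1/3 allotted to Tariq's branch passes to Tariq's issue by representation.
The 1/3 is divided into 4 equal shares of 1/12 among Layth, Bashir, Rashida, Umar.
Layth is living and takes 1/12.
Bashir is living and takes 1/12.
Rashida is living and takes 1/12.
Umar is living and takes 1/12.
Nabil is living and takes 1/3.
Jamal predeceased; the 1/3 allotted to Jamal's branch passes to Jamal's issue by representation.
Farouk is the sole taker at this level and receives the full 1/3.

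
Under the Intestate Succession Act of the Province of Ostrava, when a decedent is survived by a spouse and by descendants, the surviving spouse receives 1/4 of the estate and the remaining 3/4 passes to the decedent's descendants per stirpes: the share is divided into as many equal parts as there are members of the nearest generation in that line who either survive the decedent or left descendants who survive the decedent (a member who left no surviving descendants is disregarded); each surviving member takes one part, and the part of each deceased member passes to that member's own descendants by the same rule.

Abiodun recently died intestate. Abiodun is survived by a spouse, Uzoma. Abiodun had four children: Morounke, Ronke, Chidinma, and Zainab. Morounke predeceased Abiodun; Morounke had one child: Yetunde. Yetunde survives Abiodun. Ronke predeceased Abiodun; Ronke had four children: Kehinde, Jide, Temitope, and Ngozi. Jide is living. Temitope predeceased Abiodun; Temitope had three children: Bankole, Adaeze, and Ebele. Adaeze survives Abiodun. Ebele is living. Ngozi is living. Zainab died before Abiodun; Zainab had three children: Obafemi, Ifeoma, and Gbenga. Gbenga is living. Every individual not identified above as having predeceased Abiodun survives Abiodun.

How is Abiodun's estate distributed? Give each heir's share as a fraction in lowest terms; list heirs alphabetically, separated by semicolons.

Adaeze 1/64; Bankole 1/64; Chidinma 3/16; Ebele 1/64; Gbenga 1/16; Ifeoma 1/16; Jide 3/64; Kehinde 3/64; Ngozi 3/64; Obafemi 1/16; Uzoma 1/4; Yetunde 3/16

Uzoma, as surviving spouse, takes 1/4.
The remaining 3/4 passes to Abiodun's descendants per stirpes.
The 3/4 is divided into 4 equal shares of 3/16 among Morounke, Ronke, Chidinma, Zainab.
Morounke predeceased; the 3/16 allotted to Morounke's branch passes to Morounke's issue by representation.
Yetunde is the sole taker at this level and receives the full 3/16.
Ronke predeceased; the 3/16 allotted to Ronke's branch passes to Ronke's issue by representation.
The 3/16 is divided into 4 equal shares of 3/64 among Kehinde, Jide, Temitope, Ngozi.
Kehinde is living and takes 3/64.
Jide is living and takes 3/64.
Temitope predeceased; the 3/64 allotted to Temitope's branch passes to Temitope's issue by representation.
The 3/64 is divided into 3 equal shares of 1/64 among Bankole, Adaeze, Ebele.
Bankole is living and takes 1/64.
Adaeze is living and takes 1/64.
Ebele is living and takes 1/64.
Ngozi is living and takes 3/64.
Chidinma is living and takes 3/16.
Zainab predeceased; the 3/16 allotted to Zainab's branch passes to Zainab's issue by representation.
The 3/16 is divided into 3 equal shares of 1/16 among Obafemi, Ifeoma, Gbenga.
Obafemi is living and takes 1/16.
Ifeoma is living and takes 1/16.
Gbenga is living and takes 1/16.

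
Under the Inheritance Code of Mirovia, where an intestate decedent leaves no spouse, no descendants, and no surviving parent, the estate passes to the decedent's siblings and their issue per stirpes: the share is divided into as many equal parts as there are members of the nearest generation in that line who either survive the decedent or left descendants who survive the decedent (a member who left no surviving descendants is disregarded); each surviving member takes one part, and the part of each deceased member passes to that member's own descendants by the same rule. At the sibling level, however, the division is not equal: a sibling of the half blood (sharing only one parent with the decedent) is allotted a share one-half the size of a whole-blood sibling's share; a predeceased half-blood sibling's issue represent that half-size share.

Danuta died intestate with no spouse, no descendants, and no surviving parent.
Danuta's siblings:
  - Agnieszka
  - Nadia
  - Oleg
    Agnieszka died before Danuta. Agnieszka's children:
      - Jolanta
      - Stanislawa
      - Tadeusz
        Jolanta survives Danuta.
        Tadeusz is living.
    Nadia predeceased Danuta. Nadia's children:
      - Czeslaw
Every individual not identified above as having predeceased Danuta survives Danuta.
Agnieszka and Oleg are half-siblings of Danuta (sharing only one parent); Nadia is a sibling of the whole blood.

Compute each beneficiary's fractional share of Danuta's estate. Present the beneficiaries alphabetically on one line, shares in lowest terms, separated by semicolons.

No spouse, descendants, or parent survives, so the estate passes to Danuta's siblings per stirpes.
Half-blood siblings count for one-half the weight of whole-blood siblings at the initial division.
Dividing 1 in proportion to weights (total weight 2): Agnieszka (weight 1/2) → 1/4; Nadia (weight 1) → 1/2; Oleg (weight 1/2) → 1/4.
Agnieszka predeceased; the 1/4 allotted to Agnieszka's branch passes to Agnieszka's issue by representation.
The 1/4 is divided into 3 equal shares of 1/12 among Jolanta, Stanislawa, Tadeusz.
Jolanta is living and takes 1/12.
Stanislawa is living and takes 1/12.
Tadeusz is living and takes 1/12.
Nadia predeceased; the 1/2 allotted to Nadia's branch passes to Nadia's issue by representation.
Czeslaw is the sole taker at this level and receives the full 1/2.
Oleg is living and takes 1/4.

Czeslaw 1/2; Jolanta 1/12; Oleg 1/4; Stanislawa 1/12; Tadeusz 1/12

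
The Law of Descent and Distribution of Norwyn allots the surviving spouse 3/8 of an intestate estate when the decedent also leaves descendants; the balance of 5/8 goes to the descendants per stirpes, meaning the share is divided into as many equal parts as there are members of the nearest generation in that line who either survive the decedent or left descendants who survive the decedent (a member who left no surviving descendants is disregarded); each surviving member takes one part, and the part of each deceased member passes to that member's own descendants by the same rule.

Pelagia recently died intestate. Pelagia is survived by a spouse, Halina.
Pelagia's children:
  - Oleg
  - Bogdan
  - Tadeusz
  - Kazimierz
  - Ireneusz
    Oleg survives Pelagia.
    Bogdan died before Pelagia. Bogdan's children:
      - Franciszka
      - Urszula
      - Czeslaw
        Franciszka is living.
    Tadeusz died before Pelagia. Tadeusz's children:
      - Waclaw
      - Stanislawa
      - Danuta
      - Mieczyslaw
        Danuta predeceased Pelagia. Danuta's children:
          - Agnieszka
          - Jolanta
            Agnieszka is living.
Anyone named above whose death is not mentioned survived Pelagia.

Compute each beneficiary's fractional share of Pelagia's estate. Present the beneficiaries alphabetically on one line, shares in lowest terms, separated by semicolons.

Agnieszka 1/64; Czeslaw 1/24; Franciszka 1/24; Halina 3/8; Ireneusz 1/8; Jolanta 1/64; Kazimierz 1/8; Mieczyslaw 1/32; Oleg 1/8; Stanislawa 1/32; Urszula 1/24; Waclaw 1/32

Halina, as surviving spouse, takes 3/8.
The remaining 5/8 passes to Pelagia's descendants per stirpes.
The 5/8 is divided into 5 equal shares of 1/8 among Oleg, Bogdan, Tadeusz, Kazimierz, Ireneusz.
Oleg is living and takes 1/8.
Bogdan predeceased; the 1/8 allotted to Bogdan's branch passes to Bogdan's issue by representation.
The 1/8 is divided into 3 equal shares of 1/24 among Franciszka, Urszula, Czeslaw.
Franciszka is living and takes 1/24.
Urszula is living and takes 1/24.
Czeslaw is living and takes 1/24.
Tadeusz predeceased; the 1/8 allotted to Tadeusz's branch passes to Tadeusz's issue by representation.
The 1/8 is divided into 4 equal shares of 1/32 among Waclaw, Stanislawa, Danuta, Mieczyslaw.
Waclaw is living and takes 1/32.
Stanislawa is living and takes 1/32.
Danuta predeceased; the 1/32 allotted to Danuta's branch passes to Danuta's issue by representation.
The 1/32 is divided into 2 equal shares of 1/64 among Agnieszka, Jolanta.
Agnieszka is living and takes 1/64.
Jolanta is living and takes 1/64.
Mieczyslaw is living and takes 1/32.
Kazimierz is living and takes 1/8.
Ireneusz is living and takes 1/8.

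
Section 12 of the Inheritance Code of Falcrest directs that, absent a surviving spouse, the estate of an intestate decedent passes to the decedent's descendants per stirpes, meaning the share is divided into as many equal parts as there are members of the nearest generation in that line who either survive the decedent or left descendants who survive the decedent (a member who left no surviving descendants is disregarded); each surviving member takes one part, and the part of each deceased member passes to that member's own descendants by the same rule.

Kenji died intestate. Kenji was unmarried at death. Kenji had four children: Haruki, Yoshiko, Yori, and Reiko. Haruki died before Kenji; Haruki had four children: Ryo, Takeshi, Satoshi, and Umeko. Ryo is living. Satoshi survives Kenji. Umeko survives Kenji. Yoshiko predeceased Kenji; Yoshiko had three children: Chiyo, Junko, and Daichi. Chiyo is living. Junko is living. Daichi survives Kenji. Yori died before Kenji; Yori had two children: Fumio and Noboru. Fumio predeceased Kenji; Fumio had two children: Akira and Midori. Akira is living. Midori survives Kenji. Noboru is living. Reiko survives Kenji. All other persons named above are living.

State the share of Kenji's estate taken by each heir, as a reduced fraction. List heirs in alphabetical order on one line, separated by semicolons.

Akira 1/16; Chiyo 1/12; Daichi 1/12; Junko 1/12; Midori 1/16; Noboru 1/8; Reiko 1/4; Ryo 1/16; Satoshi 1/16; Takeshi 1/16; Umeko 1/16

There is no surviving spouse, so the entire estate passes to Kenji's descendants per stirpes.
The estate is divided into 4 equal shares of 1/4 among Haruki, Yoshiko, Yori, Reiko.
Haruki predeceased; the 1/4 allotted to Haruki's branch passes to Haruki's issue by representation.
The 1/4 is divided into 4 equal shares of 1/16 among Ryo, Takeshi, Satoshi, Umeko.
Ryo is living and takes 1/16.
Takeshi is living and takes 1/16.
Satoshi is living and takes 1/16.
Umeko is living and takes 1/16.
Yoshiko predeceased; the 1/4 allotted to Yoshiko's branch passes to Yoshiko's issue by representation.
The 1/4 is divided into 3 equal shares of 1/12 among Chiyo, Junko, Daichi.
Chiyo is living and takes 1/12.
Junko is living and takes 1/12.
Daichi is living and takes 1/12.
Yori predeceased; the 1/4 allotted to Yori's branch passes to Yori's issue by representation.
The 1/4 is divided into 2 equal shares of 1/8 among Fumio, Noboru.
Fumio predeceased; the 1/8 allotted to Fumio's branch passes to Fumio's issue by representation.
The 1/8 is divided into 2 equal shares of 1/16 among Akira, Midori.
Akira is living and takes 1/16.
Midori is living and takes 1/16.
Noboru is living and takes 1/8.
Reiko is living and takes 1/4.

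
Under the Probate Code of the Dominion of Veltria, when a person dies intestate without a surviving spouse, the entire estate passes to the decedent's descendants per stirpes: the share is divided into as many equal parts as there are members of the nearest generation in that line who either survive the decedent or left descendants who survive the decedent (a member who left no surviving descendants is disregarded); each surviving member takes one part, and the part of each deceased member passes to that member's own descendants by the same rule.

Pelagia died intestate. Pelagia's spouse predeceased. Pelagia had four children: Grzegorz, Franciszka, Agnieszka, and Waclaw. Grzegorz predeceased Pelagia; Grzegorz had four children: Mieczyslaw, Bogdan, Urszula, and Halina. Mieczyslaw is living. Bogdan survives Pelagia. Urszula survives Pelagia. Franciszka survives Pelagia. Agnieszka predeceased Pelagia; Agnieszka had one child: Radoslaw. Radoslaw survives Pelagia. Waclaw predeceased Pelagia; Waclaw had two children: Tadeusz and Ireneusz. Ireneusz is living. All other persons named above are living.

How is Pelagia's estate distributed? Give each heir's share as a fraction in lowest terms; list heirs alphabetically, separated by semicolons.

There is no surviving spouse, so the entire estate passes to Pelagia's descendants per stirpes.
The estate is divided into 4 equal shares of 1/4 among Grzegorz, Franciszka, Agnieszka, Waclaw.
Grzegorz predeceased; the 1/4 allotted to Grzegorz's branch passes to Grzegorz's issue by representation.
The 1/4 is divided into 4 equal shares of 1/16 among Mieczyslaw, Bogdan, Urszula, Halina.
Mieczyslaw is living and takes 1/16.
Bogdan is living and takes 1/16.
Urszula is living and takes 1/16.
Halina is living and takes 1/16.
Franciszka is living and takes 1/4.
Agnieszka predeceased; the 1/4 allotted to Agnieszka's branch passes to Agnieszka's issue by representation.
Radoslaw is the sole taker at this level and receives the full 1/4.
Waclaw predeceased; the 1/4 allotted to Waclaw's branch passes to Waclaw's issue by representation.
The 1/4 is divided into 2 equal shares of 1/8 among Tadeusz, Ireneusz.
Tadeusz is living and takes 1/8.
Ireneusz is living and takes 1/8.

Bogdan 1/16; Franciszka 1/4; Halina 1/16; Ireneusz 1/8; Mieczyslaw 1/16; Radoslaw 1/4; Tadeusz 1/8; Urszula 1/16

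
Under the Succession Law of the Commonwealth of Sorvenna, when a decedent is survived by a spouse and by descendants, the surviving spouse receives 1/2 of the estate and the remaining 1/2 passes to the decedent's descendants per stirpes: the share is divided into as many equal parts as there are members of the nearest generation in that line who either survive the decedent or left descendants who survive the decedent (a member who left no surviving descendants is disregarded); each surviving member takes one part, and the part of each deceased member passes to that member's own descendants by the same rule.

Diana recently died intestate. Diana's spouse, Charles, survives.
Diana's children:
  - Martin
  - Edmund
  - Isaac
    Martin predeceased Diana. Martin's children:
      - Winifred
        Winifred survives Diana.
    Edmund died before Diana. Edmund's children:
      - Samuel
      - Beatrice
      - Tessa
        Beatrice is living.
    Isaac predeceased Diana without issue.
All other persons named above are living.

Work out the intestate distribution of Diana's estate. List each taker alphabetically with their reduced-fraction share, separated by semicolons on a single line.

Beatrice 1/12; Charles 1/2; Samuel 1/12; Tessa 1/12; Winifred 1/4

Charles, as surviving spouse, takes 1/2.
The remaining 1/2 passes to Diana's descendants per stirpes.
Isaac left no surviving issue, so that branch lapses and is disregarded.
The 1/2 is divided into 2 equal shares of 1/4 among Martin, Edmund.
Martin predeceased; the 1/4 allotted to Martin's branch passes to Martin's issue by representation.
Winifred is the sole taker at this level and receives the full 1/4.
Edmund predeceased; the 1/4 allotted to Edmund's branch passes to Edmund's issue by representation.
The 1/4 is divided into 3 equal shares of 1/12 among Samuel, Beatrice, Tessa.
Samuel is living and takes 1/12.
Beatrice is living and takes 1/12.
Tessa is living and takes 1/12.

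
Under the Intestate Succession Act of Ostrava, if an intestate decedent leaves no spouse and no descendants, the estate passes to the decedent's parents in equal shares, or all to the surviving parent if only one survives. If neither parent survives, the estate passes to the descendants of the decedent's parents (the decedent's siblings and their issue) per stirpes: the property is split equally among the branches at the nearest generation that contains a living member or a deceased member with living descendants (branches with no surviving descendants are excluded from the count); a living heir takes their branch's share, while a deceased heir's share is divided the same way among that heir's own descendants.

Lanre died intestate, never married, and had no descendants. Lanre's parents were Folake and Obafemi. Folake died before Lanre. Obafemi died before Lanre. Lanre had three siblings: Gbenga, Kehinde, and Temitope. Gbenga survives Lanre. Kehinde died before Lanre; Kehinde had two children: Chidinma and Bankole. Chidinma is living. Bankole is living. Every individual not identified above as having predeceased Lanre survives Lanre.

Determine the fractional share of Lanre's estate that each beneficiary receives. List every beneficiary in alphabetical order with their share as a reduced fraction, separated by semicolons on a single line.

Bankole 1/6; Chidinma 1/6; Gbenga 1/3; Temitope 1/3

Neither parent survives and there are no descendants, so the estate passes to Lanre's siblings and their issue per stirpes.
The estate is divided into 3 equal shares of 1/3 among Gbenga, Kehinde, Temitope.
Gbenga is living and takes 1/3.
Kehinde predeceased; the 1/3 allotted to Kehinde's branch passes to Kehinde's issue by representation.
The 1/3 is divided into 2 equal shares of 1/6 among Chidinma, Bankole.
Chidinma is living and takes 1/6.
Bankole is living and takes 1/6.
Temitope is living and takes 1/3.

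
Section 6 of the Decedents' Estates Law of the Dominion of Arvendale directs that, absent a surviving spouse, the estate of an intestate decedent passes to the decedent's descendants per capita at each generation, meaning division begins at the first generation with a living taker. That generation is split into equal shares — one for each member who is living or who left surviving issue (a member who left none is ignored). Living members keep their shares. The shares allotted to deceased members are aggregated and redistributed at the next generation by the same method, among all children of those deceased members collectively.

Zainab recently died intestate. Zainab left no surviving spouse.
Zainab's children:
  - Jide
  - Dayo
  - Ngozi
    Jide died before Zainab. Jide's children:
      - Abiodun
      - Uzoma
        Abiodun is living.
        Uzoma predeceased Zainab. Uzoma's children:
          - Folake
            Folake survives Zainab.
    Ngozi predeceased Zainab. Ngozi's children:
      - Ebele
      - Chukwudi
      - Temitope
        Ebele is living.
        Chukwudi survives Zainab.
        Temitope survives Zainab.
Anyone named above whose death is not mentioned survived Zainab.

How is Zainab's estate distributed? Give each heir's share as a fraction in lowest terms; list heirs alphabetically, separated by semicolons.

There is no surviving spouse, so the entire estate passes to Zainab's descendants per capita at each generation.
At generation 1 (Jide, Dayo, Ngozi) there are 3 shares of (1)/3 = 1/3 each.
Living: Dayo — each takes 1/3.
Deceased: Jide and Ngozi. Their combined 2/3 is pooled and carried to generation 2.
At generation 2 (Abiodun, Uzoma, Ebele, Chukwudi, Temitope) there are 5 shares of (2/3)/5 = 2/15 each.
Living: Abiodun, Ebele, Chukwudi, and Temitope — each takes 2/15.
Deceased: Uzoma. That 2/15 share is carried to generation 3.
At generation 3 (Folake) there are 1 shares of (2/15)/1 = 2/15 each.
Living: Folake — each takes 2/15.

Abiodun 2/15; Chukwudi 2/15; Dayo 1/3; Ebele 2/15; Folake 2/15; Temitope 2/15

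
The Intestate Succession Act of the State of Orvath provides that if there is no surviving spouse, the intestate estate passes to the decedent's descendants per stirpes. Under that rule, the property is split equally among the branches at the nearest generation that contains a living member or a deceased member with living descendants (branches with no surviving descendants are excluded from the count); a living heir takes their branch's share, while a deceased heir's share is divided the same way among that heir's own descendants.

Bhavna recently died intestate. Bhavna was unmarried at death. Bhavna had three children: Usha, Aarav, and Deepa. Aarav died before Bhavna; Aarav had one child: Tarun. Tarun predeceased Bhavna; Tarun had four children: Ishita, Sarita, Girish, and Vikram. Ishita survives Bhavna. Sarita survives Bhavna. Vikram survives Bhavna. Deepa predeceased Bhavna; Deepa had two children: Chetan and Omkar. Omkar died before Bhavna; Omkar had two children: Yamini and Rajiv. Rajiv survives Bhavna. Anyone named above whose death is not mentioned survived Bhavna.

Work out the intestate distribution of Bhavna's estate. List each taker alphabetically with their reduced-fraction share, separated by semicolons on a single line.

There is no surviving spouse, so the entire estate passes to Bhavna's descendants per stirpes.
The estate is divided into 3 equal shares of 1/3 among Usha, Aarav, Deepa.
Usha is living and takes 1/3.
Aarav predeceased; the 1/3 allotted to Aarav's branch passes to Aarav's issue by representation.
Tarun's line is the sole branch at this level, so the full 1/3 passes to Tarun's issue by representation.
The 1/3 is divided into 4 equal shares of 1/12 among Ishita, Sarita, Girish, Vikram.
Ishita is living and takes 1/12.
Sarita is living and takes 1/12.
Girish is living and takes 1/12.
Vikram is living and takes 1/12.
Deepa predeceased; the 1/3 allotted to Deepa's branch passes to Deepa's issue by representation.
The 1/3 is divided into 2 equal shares of 1/6 among Chetan, Omkar.
Chetan is living and takes 1/6.
Omkar predeceased; the 1/6 allotted to Omkar's branch passes to Omkar's issue by representation.
The 1/6 is divided into 2 equal shares of 1/12 among Yamini, Rajiv.
Yamini is living and takes 1/12.
Rajiv is living and takes 1/12.

Chetan 1/6; Girish 1/12; Ishita 1/12; Rajiv 1/12; Sarita 1/12; Usha 1/3; Vikram 1/12; Yamini 1/12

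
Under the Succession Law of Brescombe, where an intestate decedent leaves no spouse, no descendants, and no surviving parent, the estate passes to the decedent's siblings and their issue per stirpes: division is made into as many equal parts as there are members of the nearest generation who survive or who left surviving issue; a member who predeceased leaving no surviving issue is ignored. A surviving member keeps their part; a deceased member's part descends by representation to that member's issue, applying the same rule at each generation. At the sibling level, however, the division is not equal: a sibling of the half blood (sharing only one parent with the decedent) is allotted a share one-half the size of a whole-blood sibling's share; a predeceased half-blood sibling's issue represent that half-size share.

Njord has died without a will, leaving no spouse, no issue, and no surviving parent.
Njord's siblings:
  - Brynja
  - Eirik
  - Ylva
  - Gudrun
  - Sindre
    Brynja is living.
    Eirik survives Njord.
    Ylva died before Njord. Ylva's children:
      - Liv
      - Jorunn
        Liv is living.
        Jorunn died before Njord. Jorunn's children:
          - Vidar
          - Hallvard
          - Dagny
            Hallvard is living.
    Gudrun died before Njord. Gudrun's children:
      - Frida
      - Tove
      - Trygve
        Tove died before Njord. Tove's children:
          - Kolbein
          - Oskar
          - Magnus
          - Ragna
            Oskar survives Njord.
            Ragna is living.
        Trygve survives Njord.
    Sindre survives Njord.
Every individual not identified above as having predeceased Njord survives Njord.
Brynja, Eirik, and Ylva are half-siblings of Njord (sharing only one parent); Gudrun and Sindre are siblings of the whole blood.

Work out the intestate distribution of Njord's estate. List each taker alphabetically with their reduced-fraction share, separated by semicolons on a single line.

No spouse, descendants, or parent survives, so the estate passes to Njord's siblings per stirpes.
Half-blood siblings count for one-half the weight of whole-blood siblings at the initial division.
Dividing 1 in proportion to weights (total weight 7/2): Brynja (weight 1/2) → 1/7; Eirik (weight 1/2) → 1/7; Ylva (weight 1/2) → 1/7; Gudrun (weight 1) → 2/7; Sindre (weight 1) → 2/7.
Brynja is living and takes 1/7.
Eirik is living and takes 1/7.
Ylva predeceased; the 1/7 allotted to Ylva's branch passes to Ylva's issue by representation.
The 1/7 is divided into 2 equal shares of 1/14 among Liv, Jorunn.
Liv is living and takes 1/14.
Jorunn predeceased; the 1/14 allotted to Jorunn's branch passes to Jorunn's issue by representation.
The 1/14 is divided into 3 equal shares of 1/42 among Vidar, Hallvard, Dagny.
Vidar is living and takes 1/42.
Hallvard is living and takes 1/42.
Dagny is living and takes 1/42.
Gudrun predeceased; the 2/7 allotted to Gudrun's branch passes to Gudrun's issue by representation.
The 2/7 is divided into 3 equal shares of 2/21 among Frida, Tove, Trygve.
Frida is living and takes 2/21.
Tove predeceased; the 2/21 allotted to Tove's branch passes to Tove's issue by representation.
The 2/21 is divided into 4 equal shares of 1/42 among Kolbein, Oskar, Magnus, Ragna.
Kolbein is living and takes 1/42.
Oskar is living and takes 1/42.
Magnus is living and takes 1/42.
Ragna is living and takes 1/42.
Trygve is living and takes 2/21.
Sindre is living and takes 2/7.

Brynja 1/7; Dagny 1/42; Eirik 1/7; Frida 2/21; Hallvard 1/42; Kolbein 1/42; Liv 1/14; Magnus 1/42; Oskar 1/42; Ragna 1/42; Sindre 2/7; Trygve 2/21; Vidar 1/42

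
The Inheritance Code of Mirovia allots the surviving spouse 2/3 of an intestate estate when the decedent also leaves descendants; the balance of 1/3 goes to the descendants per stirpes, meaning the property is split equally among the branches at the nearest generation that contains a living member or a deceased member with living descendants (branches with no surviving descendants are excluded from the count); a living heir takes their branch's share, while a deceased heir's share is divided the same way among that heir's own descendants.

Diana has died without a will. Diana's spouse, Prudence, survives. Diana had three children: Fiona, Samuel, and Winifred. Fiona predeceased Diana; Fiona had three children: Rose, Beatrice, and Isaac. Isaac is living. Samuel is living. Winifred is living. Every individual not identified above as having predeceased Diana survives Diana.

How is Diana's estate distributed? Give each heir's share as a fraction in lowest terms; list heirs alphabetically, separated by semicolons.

Beatrice 1/27; Isaac 1/27; Prudence 2/3; Rose 1/27; Samuel 1/9; Winifred 1/9

Prudence, as surviving spouse, takes 2/3.
The remaining 1/3 passes to Diana's descendants per stirpes.
The 1/3 is divided into 3 equal shares of 1/9 among Fiona, Samuel, Winifred.
Fiona predeceased; the 1/9 allotted to Fiona's branch passes to Fiona's issue by representation.
The 1/9 is divided into 3 equal shares of 1/27 among Rose, Beatrice, Isaac.
Rose is living and takes 1/27.
Beatrice is living and takes 1/27.
Isaac is living and takes 1/27.
Samuel is living and takes 1/9.
Winifred is living and takes 1/9.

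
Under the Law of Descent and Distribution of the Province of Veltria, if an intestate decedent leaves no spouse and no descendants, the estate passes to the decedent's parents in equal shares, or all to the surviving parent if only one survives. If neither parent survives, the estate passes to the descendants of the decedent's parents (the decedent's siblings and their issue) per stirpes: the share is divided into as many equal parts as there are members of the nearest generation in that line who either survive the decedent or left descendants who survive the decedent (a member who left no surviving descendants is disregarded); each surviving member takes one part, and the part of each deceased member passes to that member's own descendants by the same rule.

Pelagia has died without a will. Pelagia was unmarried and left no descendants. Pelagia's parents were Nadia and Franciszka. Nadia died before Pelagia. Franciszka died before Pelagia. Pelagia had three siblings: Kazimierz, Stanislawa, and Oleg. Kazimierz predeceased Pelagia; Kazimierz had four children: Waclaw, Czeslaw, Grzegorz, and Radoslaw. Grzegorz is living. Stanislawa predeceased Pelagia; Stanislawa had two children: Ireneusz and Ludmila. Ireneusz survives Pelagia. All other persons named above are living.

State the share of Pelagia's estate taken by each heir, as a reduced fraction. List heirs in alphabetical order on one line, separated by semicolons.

Czeslaw 1/12; Grzegorz 1/12; Ireneusz 1/6; Ludmila 1/6; Oleg 1/3; Radoslaw 1/12; Waclaw 1/12

Neither parent survives and there are no descendants, so the estate passes to Pelagia's siblings and their issue per stirpes.
The estate is divided into 3 equal shares of 1/3 among Kazimierz, Stanislawa, Oleg.
Kazimierz predeceased; the 1/3 allotted to Kazimierz's branch passes to Kazimierz's issue by representation.
The 1/3 is divided into 4 equal shares of 1/12 among Waclaw, Czeslaw, Grzegorz, Radoslaw.
Waclaw is living and takes 1/12.
Czeslaw is living and takes 1/12.
Grzegorz is living and takes 1/12.
Radoslaw is living and takes 1/12.
Stanislawa predeceased; the 1/3 allotted to Stanislawa's branch passes to Stanislawa's issue by representation.
The 1/3 is divided into 2 equal shares of 1/6 among Ireneusz, Ludmila.
Ireneusz is living and takes 1/6.
Ludmila is living and takes 1/6.
Oleg is living and takes 1/3.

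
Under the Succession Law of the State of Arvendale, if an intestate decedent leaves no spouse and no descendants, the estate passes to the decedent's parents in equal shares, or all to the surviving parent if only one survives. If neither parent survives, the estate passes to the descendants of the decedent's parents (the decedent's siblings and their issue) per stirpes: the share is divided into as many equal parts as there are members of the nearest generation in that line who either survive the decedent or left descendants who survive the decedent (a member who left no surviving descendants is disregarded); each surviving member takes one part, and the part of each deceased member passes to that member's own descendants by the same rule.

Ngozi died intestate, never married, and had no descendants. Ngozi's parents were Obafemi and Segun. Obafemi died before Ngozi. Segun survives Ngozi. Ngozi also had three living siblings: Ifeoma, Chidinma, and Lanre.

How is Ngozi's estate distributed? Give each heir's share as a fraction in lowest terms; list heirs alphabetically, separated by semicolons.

Only one parent, Segun, survives, so Segun takes the entire estate. The siblings take nothing because a surviving parent has priority.

Segun 1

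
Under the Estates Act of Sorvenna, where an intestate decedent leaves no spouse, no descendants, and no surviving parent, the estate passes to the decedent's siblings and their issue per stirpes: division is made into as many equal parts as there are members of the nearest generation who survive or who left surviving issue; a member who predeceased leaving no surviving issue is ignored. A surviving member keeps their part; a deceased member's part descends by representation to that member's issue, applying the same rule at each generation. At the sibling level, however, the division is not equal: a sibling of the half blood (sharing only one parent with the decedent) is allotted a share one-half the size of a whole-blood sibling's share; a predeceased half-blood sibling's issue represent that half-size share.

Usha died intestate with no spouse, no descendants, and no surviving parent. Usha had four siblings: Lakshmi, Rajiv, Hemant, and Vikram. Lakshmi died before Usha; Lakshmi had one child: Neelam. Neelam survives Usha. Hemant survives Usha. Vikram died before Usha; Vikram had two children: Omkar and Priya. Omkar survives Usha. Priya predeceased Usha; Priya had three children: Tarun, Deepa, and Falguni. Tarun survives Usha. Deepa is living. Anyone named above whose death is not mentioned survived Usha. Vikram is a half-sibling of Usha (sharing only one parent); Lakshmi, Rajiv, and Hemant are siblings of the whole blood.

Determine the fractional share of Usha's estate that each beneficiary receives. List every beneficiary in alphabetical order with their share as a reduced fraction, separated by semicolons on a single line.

Deepa 1/42; Falguni 1/42; Hemant 2/7; Neelam 2/7; Omkar 1/14; Rajiv 2/7; Tarun 1/42

No spouse, descendants, or parent survives, so the estate passes to Usha's siblings per stirpes.
Half-blood siblings count for one-half the weight of whole-blood siblings at the initial division.
Dividing 1 in proportion to weights (total weight 7/2): Lakshmi (weight 1) → 2/7; Rajiv (weight 1) → 2/7; Hemant (weight 1) → 2/7; Vikram (weight 1/2) → 1/7.
Lakshmi predeceased; the 2/7 allotted to Lakshmi's branch passes to Lakshmi's issue by representation.
Neelam is the sole taker at this level and receives the full 2/7.
Rajiv is living and takes 2/7.
Hemant is living and takes 2/7.
Vikram predeceased; the 1/7 allotted to Vikram's branch passes to Vikram's issue by representation.
The 1/7 is divided into 2 equal shares of 1/14 among Omkar, Priya.
Omkar is living and takes 1/14.
Priya predeceased; the 1/14 allotted to Priya's branch passes to Priya's issue by representation.
The 1/14 is divided into 3 equal shares of 1/42 among Tarun, Deepa, Falguni.
Tarun is living and takes 1/42.
Deepa is living and takes 1/42.
Falguni is living and takes 1/42.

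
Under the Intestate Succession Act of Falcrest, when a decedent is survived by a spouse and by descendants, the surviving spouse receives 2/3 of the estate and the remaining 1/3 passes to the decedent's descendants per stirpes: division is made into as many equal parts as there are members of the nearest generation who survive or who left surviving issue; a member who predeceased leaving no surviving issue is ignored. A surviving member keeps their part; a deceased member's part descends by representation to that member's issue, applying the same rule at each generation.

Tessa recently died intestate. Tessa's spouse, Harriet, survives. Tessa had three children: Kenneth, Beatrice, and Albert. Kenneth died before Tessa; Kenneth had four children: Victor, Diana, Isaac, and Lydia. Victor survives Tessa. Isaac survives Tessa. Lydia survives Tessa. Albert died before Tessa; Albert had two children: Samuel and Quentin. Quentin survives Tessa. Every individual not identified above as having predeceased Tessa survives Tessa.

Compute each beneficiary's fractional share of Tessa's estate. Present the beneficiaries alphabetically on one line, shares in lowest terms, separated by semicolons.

Beatrice 1/9; Diana 1/36; Harriet 2/3; Isaac 1/36; Lydia 1/36; Quentin 1/18; Samuel 1/18; Victor 1/36

Harriet, as surviving spouse, takes 2/3.
The remaining 1/3 passes to Tessa's descendants per stirpes.
The 1/3 is divided into 3 equal shares of 1/9 among Kenneth, Beatrice, Albert.
Kenneth predeceased; the 1/9 allotted to Kenneth's branch passes to Kenneth's issue by representation.
The 1/9 is divided into 4 equal shares of 1/36 among Victor, Diana, Isaac, Lydia.
Victor is living and takes 1/36.
Diana is living and takes 1/36.
Isaac is living and takes 1/36.
Lydia is living and takes 1/36.
Beatrice is living and takes 1/9.
Albert predeceased; the 1/9 allotted to Albert's branch passes to Albert's issue by representation.
The 1/9 is divided into 2 equal shares of 1/18 among Samuel, Quentin.
Samuel is living and takes 1/18.
Quentin is living and takes 1/18.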